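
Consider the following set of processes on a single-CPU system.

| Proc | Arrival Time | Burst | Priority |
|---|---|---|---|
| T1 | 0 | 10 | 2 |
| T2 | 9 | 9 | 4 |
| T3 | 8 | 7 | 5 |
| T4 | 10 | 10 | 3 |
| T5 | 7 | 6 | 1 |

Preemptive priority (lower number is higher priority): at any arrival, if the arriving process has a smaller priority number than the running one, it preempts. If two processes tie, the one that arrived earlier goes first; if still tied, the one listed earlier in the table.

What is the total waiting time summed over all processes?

56

Timeline: | T1 0-7 | T5 7-13 | T1 13-16 | T4 16-26 | T2 26-35 | T3 35-42 |
Completion: T1=16  T2=35  T3=42  T4=26  T5=13
Waiting = turnaround − burst: T1=6, T2=17, T3=27, T4=6, T5=0
Total waiting = 6 + 17 + 27 + 6 + 0 = 56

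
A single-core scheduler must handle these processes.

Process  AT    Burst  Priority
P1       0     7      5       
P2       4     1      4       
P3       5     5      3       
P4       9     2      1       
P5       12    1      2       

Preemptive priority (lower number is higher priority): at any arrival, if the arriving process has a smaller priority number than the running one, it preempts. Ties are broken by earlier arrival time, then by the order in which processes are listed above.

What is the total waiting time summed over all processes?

Timeline: | P1 0-4 | P2 4-5 | P3 5-9 | P4 9-11 | P3 11-12 | P5 12-13 | P1 13-16 |
Completion: P1=16  P2=5  P3=12  P4=11  P5=13
Turnaround (C−A): P1=16  P2=1  P3=7  P4=2  P5=1
Waiting = turnaround − burst: P1=9, P2=0, P3=2, P4=0, P5=0
Total waiting = 9 + 0 + 2 + 0 + 0 = 11

11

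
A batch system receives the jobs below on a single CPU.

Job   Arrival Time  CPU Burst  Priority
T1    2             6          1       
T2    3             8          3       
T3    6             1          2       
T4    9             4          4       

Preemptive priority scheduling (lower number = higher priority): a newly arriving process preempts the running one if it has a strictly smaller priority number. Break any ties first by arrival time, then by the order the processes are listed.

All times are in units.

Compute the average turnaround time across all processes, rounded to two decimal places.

8.75

Schedule: | idle 0-2 | T1 2-8 | T3 8-9 | T2 9-17 | T4 17-21 |
Completion: T1=8  T2=17  T3=9  T4=21
Turnaround (C−A): T1=6  T2=14  T3=3  T4=12
Turnaround times: T1=6, T2=14, T3=3, T4=12
Average turnaround = (6+14+3+12) / 4 = 35/4 = 8.75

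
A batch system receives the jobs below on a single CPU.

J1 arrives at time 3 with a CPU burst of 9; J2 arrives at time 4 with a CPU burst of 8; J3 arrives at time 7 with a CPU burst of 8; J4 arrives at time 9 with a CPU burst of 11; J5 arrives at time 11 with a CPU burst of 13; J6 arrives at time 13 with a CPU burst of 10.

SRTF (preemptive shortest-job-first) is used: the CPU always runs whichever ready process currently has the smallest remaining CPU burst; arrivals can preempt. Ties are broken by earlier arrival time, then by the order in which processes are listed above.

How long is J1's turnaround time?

Timeline: | idle 0-3 | J1 3-12 | J2 12-20 | J3 20-28 | J6 28-38 | J4 38-49 | J5 49-62 |
Completion: J1=12  J2=20  J3=28  J4=49  J5=62  J6=38
Turnaround (C−A): J1=9  J2=16  J3=21  J4=40  J5=51  J6=25
Turnaround(J1) = completion − arrival = 12 − 3 = 9

9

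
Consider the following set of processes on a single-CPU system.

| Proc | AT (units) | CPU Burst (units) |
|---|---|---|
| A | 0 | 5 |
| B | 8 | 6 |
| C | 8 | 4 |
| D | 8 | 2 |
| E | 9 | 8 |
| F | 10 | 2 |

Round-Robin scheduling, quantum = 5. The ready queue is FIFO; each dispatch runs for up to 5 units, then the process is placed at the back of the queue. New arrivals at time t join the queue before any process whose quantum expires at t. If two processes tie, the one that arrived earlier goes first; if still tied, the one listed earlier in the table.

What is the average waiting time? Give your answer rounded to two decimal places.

Timeline: | A 0-5 | idle 5-8 | B 8-13 | C 13-17 | D 17-19 | E 19-24 | F 24-26 | B 26-27 | E 27-30 |
Completion: A=5  B=27  C=17  D=19  E=30  F=26
Turnaround (C−A): A=5  B=19  C=9  D=11  E=21  F=16
Waiting times: A=0, B=13, C=5, D=9, E=13, F=14
Average waiting = (0+13+5+9+13+14) / 6 = 54/6 = 9.00

9.00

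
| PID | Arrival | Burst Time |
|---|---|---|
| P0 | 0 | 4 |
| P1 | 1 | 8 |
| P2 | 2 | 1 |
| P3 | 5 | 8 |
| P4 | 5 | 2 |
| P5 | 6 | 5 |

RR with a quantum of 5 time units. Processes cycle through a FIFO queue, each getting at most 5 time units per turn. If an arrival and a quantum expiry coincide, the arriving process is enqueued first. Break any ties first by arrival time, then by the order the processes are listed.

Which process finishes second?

Timeline: | P0 0-4 | P1 4-9 | P2 9-10 | P3 10-15 | P4 15-17 | P5 17-22 | P1 22-25 | P3 25-28 |
Completion: P0=4  P1=25  P2=10  P3=28  P4=17  P5=22
Finish order: P0 → P2 → P4 → P5 → P1 → P3

P2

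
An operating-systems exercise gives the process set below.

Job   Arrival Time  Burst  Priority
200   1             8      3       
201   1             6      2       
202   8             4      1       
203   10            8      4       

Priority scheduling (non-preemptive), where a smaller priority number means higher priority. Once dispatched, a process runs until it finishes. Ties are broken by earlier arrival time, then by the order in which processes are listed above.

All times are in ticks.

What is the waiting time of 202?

7

Gantt: | idle 0-1 | 201 1-7 | 200 7-15 | 202 15-19 | 203 19-27 |
Completion: 200=15  201=7  202=19  203=27
Turnaround (C−A): 200=14  201=6  202=11  203=17
Waiting(202) = turnaround − burst = 11 − 4 = 7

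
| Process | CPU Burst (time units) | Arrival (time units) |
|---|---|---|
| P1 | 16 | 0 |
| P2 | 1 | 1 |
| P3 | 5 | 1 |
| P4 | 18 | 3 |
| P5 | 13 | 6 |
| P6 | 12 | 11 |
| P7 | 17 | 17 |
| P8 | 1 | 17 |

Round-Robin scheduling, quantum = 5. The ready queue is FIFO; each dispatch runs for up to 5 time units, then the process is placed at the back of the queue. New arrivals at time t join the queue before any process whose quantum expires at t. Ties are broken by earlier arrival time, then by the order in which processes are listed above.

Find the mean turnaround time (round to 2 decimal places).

46.75

Gantt: | P1 0-5 | P2 5-6 | P3 6-11 | P4 11-16 | P1 16-21 | P5 21-26 | P6 26-31 | P4 31-36 | P7 36-41 | P8 41-42 | P1 42-47 | P5 47-52 | P6 52-57 | P4 57-62 | P7 62-67 | P1 67-68 | P5 68-71 | P6 71-73 | P4 73-76 | P7 76-83 |
Completion: P1=68  P2=6  P3=11  P4=76  P5=71  P6=73  P7=83  P8=42
Turnaround (C−A): P1=68  P2=5  P3=10  P4=73  P5=65  P6=62  P7=66  P8=25
Turnaround times: P1=68, P2=5, P3=10, P4=73, P5=65, P6=62, P7=66, P8=25
Average turnaround = (68+5+10+73+65+62+66+25) / 8 = 374/8 = 46.75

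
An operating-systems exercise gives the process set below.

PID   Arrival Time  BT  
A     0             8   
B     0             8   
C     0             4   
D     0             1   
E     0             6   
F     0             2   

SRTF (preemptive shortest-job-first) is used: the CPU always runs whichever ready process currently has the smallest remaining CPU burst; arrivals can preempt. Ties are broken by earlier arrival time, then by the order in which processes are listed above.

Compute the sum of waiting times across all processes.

45

Timeline: | D 0-1 | F 1-3 | C 3-7 | E 7-13 | A 13-21 | B 21-29 |
Completion: A=21  B=29  C=7  D=1  E=13  F=3
Waiting = turnaround − burst: A=13, B=21, C=3, D=0, E=7, F=1
Total waiting = 13 + 21 + 3 + 0 + 7 + 1 = 45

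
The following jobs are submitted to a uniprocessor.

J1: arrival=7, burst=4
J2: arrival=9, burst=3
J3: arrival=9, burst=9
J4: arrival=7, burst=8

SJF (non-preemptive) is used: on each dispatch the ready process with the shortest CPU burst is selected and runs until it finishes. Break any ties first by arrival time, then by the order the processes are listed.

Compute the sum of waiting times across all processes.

Gantt: | idle 0-7 | J1 7-11 | J2 11-14 | J4 14-22 | J3 22-31 |
Completion: J1=11  J2=14  J3=31  J4=22
Waiting = turnaround − burst: J1=0, J2=2, J3=13, J4=7
Total waiting = 0 + 2 + 13 + 7 = 22

22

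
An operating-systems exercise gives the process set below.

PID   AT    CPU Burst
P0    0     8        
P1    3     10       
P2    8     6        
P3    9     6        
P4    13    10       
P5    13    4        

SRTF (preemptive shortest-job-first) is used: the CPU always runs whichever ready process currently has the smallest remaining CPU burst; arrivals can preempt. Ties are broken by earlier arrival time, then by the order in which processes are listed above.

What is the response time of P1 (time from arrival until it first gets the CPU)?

21

Timeline: | P0 0-8 | P2 8-14 | P5 14-18 | P3 18-24 | P1 24-34 | P4 34-44 |
Completion: P0=8  P1=34  P2=14  P3=24  P4=44  P5=18
Response(P1) = first start − arrival = 24 − 3 = 21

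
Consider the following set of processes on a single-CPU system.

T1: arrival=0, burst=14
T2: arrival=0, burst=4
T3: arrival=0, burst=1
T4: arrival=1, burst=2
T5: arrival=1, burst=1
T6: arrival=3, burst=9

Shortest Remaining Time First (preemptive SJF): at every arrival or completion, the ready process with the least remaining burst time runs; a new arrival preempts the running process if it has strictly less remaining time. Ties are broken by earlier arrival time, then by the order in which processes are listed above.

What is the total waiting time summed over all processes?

27

Schedule: | T3 0-1 | T5 1-2 | T4 2-4 | T2 4-8 | T6 8-17 | T1 17-31 |
Completion: T1=31  T2=8  T3=1  T4=4  T5=2  T6=17
Turnaround (C−A): T1=31  T2=8  T3=1  T4=3  T5=1  T6=14
Waiting = turnaround − burst: T1=17, T2=4, T3=0, T4=1, T5=0, T6=5
Total waiting = 17 + 4 + 0 + 1 + 0 + 5 = 27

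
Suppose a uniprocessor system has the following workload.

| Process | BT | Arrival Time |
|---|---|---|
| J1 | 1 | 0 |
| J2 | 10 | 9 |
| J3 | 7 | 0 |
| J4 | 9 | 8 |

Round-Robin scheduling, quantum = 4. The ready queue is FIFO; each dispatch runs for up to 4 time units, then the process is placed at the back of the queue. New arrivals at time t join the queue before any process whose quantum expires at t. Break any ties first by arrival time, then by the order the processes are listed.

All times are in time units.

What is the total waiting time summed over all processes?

Timeline: | J1 0-1 | J3 1-8 | J4 8-12 | J2 12-16 | J4 16-20 | J2 20-24 | J4 24-25 | J2 25-27 |
Completion: J1=1  J2=27  J3=8  J4=25
Turnaround (C−A): J1=1  J2=18  J3=8  J4=17
Waiting = turnaround − burst: J1=0, J2=8, J3=1, J4=8
Total waiting = 0 + 8 + 1 + 8 = 17

17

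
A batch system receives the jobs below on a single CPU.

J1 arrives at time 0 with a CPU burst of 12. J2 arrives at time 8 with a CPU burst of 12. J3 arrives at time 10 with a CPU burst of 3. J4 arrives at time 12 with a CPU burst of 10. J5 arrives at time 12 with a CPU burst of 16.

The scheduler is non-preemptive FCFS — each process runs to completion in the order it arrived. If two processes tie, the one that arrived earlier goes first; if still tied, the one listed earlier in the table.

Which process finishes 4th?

J4

Gantt: | J1 0-12 | J2 12-24 | J3 24-27 | J4 27-37 | J5 37-53 |
Completion: J1=12  J2=24  J3=27  J4=37  J5=53
Turnaround (C−A): J1=12  J2=16  J3=17  J4=25  J5=41
Finish order: J1 → J2 → J3 → J4 → J5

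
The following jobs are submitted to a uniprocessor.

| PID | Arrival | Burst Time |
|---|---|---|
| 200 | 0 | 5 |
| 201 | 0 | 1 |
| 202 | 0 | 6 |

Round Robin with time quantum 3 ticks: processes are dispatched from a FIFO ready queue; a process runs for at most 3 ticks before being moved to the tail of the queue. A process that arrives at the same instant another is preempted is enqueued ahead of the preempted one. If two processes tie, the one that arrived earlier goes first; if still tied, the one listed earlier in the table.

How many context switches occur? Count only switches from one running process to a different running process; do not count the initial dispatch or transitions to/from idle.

Gantt: | 200 0-3 | 201 3-4 | 202 4-7 | 200 7-9 | 202 9-12 |
Completion: 200=9  201=4  202=12

4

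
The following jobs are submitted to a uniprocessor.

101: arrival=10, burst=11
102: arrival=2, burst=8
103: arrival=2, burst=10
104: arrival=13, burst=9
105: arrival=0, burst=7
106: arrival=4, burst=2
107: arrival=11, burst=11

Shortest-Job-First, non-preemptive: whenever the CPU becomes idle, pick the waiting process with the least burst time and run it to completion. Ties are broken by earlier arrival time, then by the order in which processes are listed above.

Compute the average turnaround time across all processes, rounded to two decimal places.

Schedule: | 105 0-7 | 106 7-9 | 102 9-17 | 104 17-26 | 103 26-36 | 101 36-47 | 107 47-58 |
Completion: 101=47  102=17  103=36  104=26  105=7  106=9  107=58
Turnaround (C−A): 101=37  102=15  103=34  104=13  105=7  106=5  107=47
Turnaround times: 101=37, 102=15, 103=34, 104=13, 105=7, 106=5, 107=47
Average turnaround = (37+15+34+13+7+5+47) / 7 = 158/7 = 22.57

22.57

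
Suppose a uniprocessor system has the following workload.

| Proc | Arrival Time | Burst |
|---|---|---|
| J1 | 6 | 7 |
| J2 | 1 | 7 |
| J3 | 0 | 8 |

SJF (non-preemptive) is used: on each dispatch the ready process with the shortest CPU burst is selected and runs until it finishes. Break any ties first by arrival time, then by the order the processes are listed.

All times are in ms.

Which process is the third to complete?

J1

Timeline: | J3 0-8 | J2 8-15 | J1 15-22 |
Completion: J1=22  J2=15  J3=8
Turnaround (C−A): J1=16  J2=14  J3=8
Finish order: J3 → J2 → J1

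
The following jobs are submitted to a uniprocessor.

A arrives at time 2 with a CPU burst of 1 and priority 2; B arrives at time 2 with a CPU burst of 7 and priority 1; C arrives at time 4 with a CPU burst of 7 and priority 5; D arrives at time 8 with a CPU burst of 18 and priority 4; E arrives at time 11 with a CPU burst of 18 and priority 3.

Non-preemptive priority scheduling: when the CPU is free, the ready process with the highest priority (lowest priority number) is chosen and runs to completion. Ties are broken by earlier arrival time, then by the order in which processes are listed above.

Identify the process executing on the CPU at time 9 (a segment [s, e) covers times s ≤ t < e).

Timeline: | idle 0-2 | B 2-9 | A 9-10 | D 10-28 | E 28-46 | C 46-53 |
Completion: A=10  B=9  C=53  D=28  E=46

A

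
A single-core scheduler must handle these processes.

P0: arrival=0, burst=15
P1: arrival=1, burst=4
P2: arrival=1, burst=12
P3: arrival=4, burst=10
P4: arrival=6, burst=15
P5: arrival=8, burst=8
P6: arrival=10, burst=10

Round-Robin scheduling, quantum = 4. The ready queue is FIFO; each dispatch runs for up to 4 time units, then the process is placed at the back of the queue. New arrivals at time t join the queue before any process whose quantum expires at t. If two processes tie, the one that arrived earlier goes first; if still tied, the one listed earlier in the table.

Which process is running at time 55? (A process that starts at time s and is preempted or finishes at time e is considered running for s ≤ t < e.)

Timeline: | P0 0-4 | P1 4-8 | P2 8-12 | P3 12-16 | P0 16-20 | P4 20-24 | P5 24-28 | P6 28-32 | P2 32-36 | P3 36-40 | P0 40-44 | P4 44-48 | P5 48-52 | P6 52-56 | P2 56-60 | P3 60-62 | P0 62-65 | P4 65-69 | P6 69-71 | P4 71-74 |
Completion: P0=65  P1=8  P2=60  P3=62  P4=74  P5=52  P6=71

P6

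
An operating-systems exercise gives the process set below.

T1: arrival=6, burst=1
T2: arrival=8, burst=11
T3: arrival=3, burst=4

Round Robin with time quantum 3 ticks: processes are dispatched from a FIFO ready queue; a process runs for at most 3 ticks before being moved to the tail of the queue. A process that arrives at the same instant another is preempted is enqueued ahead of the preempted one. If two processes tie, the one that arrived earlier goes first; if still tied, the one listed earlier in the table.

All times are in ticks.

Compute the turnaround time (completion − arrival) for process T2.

11

Timeline: | idle 0-3 | T3 3-6 | T1 6-7 | T3 7-8 | T2 8-19 |
Completion: T1=7  T2=19  T3=8
Turnaround(T2) = completion − arrival = 19 − 8 = 11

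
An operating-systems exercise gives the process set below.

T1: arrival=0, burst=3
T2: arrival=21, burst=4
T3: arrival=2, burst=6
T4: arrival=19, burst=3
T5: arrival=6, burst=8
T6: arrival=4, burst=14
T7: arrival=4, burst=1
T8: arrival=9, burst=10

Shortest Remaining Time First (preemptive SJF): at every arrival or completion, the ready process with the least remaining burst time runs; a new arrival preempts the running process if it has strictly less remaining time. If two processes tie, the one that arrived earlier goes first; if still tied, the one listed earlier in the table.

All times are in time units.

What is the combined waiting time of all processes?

Timeline: | T1 0-3 | T3 3-4 | T7 4-5 | T3 5-10 | T5 10-18 | T8 18-19 | T4 19-22 | T2 22-26 | T8 26-35 | T6 35-49 |
Completion: T1=3  T2=26  T3=10  T4=22  T5=18  T6=49  T7=5  T8=35
Waiting = turnaround − burst: T1=0, T2=1, T3=2, T4=0, T5=4, T6=31, T7=0, T8=16
Total waiting = 0 + 1 + 2 + 0 + 4 + 31 + 0 + 16 = 54

54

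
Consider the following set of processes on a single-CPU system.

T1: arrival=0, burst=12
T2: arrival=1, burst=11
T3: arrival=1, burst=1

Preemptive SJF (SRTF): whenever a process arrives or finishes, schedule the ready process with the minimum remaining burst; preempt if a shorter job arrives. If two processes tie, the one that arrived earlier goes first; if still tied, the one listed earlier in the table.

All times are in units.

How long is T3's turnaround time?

1

Gantt: | T1 0-1 | T3 1-2 | T1 2-13 | T2 13-24 |
Completion: T1=13  T2=24  T3=2
Turnaround (C−A): T1=13  T2=23  T3=1
Turnaround(T3) = completion − arrival = 2 − 1 = 1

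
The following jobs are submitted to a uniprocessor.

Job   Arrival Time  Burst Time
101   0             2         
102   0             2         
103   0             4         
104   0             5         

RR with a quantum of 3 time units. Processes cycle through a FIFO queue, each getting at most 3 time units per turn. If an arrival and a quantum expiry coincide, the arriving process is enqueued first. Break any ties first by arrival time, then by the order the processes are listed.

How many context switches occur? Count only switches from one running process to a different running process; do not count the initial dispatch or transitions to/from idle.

Gantt: | 101 0-2 | 102 2-4 | 103 4-7 | 104 7-10 | 103 10-11 | 104 11-13 |
Completion: 101=2  102=4  103=11  104=13

5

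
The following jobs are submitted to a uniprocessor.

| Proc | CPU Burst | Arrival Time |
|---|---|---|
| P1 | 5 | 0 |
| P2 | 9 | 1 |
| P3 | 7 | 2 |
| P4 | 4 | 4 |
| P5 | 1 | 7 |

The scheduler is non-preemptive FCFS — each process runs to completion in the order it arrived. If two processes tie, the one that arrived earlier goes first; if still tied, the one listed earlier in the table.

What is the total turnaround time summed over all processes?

77

Schedule: | P1 0-5 | P2 5-14 | P3 14-21 | P4 21-25 | P5 25-26 |
Completion: P1=5  P2=14  P3=21  P4=25  P5=26
Turnaround (C−A): P1=5  P2=13  P3=19  P4=21  P5=19
Turnaround = completion − arrival: P1=5, P2=13, P3=19, P4=21, P5=19
Total turnaround = 5 + 13 + 19 + 21 + 19 = 77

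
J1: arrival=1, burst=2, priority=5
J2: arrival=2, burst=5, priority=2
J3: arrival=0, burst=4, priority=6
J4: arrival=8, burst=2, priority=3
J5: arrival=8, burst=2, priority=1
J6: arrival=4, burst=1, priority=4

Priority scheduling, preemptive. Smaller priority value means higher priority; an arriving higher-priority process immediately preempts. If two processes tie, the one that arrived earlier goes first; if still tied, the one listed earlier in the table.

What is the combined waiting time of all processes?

27

Schedule: | J3 0-1 | J1 1-2 | J2 2-7 | J6 7-8 | J5 8-10 | J4 10-12 | J1 12-13 | J3 13-16 |
Completion: J1=13  J2=7  J3=16  J4=12  J5=10  J6=8
Turnaround (C−A): J1=12  J2=5  J3=16  J4=4  J5=2  J6=4
Waiting = turnaround − burst: J1=10, J2=0, J3=12, J4=2, J5=0, J6=3
Total waiting = 10 + 0 + 12 + 2 + 0 + 3 = 27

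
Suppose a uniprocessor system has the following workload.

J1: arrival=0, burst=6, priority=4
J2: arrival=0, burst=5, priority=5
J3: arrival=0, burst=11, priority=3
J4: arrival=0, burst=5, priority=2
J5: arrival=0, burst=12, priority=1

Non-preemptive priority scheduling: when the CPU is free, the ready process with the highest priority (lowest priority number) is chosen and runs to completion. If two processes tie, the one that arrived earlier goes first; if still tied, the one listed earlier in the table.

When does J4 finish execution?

17

Gantt: | J5 0-12 | J4 12-17 | J3 17-28 | J1 28-34 | J2 34-39 |
Completion: J1=34  J2=39  J3=28  J4=17  J5=12
Turnaround (C−A): J1=34  J2=39  J3=28  J4=17  J5=12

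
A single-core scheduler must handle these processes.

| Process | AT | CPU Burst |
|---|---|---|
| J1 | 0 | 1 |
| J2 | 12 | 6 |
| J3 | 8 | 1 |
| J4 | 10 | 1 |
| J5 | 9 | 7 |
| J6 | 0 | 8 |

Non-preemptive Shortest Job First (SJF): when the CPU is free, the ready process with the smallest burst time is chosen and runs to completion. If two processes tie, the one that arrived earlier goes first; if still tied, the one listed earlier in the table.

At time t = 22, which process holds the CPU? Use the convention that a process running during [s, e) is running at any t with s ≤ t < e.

Timeline: | J1 0-1 | J6 1-9 | J3 9-10 | J4 10-11 | J5 11-18 | J2 18-24 |
Completion: J1=1  J2=24  J3=10  J4=11  J5=18  J6=9
Turnaround (C−A): J1=1  J2=12  J3=2  J4=1  J5=9  J6=9

J2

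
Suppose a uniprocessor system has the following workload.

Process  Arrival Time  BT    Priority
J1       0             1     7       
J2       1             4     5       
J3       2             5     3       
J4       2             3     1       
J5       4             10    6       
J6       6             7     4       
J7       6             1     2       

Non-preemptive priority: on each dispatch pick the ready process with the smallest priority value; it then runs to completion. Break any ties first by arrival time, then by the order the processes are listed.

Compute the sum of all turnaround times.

Timeline: | J1 0-1 | J2 1-5 | J4 5-8 | J7 8-9 | J3 9-14 | J6 14-21 | J5 21-31 |
Completion: J1=1  J2=5  J3=14  J4=8  J5=31  J6=21  J7=9
Turnaround = completion − arrival: J1=1, J2=4, J3=12, J4=6, J5=27, J6=15, J7=3
Total turnaround = 1 + 4 + 12 + 6 + 27 + 15 + 3 = 68

68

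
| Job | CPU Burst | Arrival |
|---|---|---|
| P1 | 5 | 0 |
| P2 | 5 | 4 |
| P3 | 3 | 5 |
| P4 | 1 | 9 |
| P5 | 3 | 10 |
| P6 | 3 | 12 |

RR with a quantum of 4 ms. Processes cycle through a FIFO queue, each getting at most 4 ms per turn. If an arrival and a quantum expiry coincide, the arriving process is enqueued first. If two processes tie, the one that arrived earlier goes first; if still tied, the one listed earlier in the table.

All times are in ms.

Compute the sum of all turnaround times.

45

Schedule: | P1 0-4 | P2 4-8 | P1 8-9 | P3 9-12 | P2 12-13 | P4 13-14 | P5 14-17 | P6 17-20 |
Completion: P1=9  P2=13  P3=12  P4=14  P5=17  P6=20
Turnaround = completion − arrival: P1=9, P2=9, P3=7, P4=5, P5=7, P6=8
Total turnaround = 9 + 9 + 7 + 5 + 7 + 8 = 45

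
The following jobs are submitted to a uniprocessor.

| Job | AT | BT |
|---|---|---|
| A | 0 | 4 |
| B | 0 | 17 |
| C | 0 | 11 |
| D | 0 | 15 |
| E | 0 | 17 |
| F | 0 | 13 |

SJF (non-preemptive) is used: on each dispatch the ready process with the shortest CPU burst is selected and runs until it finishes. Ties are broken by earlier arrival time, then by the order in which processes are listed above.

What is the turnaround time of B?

60

Gantt: | A 0-4 | C 4-15 | F 15-28 | D 28-43 | B 43-60 | E 60-77 |
Completion: A=4  B=60  C=15  D=43  E=77  F=28
Turnaround(B) = completion − arrival = 60 − 0 = 60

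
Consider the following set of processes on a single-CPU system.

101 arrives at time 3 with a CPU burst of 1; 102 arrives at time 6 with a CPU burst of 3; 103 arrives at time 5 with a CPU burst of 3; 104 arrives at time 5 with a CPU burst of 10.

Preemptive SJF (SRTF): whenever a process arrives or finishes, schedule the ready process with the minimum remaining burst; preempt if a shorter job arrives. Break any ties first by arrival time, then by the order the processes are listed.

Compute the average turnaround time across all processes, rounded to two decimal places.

Timeline: | idle 0-3 | 101 3-4 | idle 4-5 | 103 5-8 | 102 8-11 | 104 11-21 |
Completion: 101=4  102=11  103=8  104=21
Turnaround (C−A): 101=1  102=5  103=3  104=16
Turnaround times: 101=1, 102=5, 103=3, 104=16
Average turnaround = (1+5+3+16) / 4 = 25/4 = 6.25

6.25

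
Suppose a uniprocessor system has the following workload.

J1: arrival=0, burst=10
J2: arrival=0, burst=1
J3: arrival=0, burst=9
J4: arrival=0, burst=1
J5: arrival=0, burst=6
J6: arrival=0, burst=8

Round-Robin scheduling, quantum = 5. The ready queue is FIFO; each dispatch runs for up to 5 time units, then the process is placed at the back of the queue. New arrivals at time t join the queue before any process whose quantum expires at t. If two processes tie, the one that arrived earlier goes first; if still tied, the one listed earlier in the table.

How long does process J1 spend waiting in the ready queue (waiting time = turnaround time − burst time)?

Schedule: | J1 0-5 | J2 5-6 | J3 6-11 | J4 11-12 | J5 12-17 | J6 17-22 | J1 22-27 | J3 27-31 | J5 31-32 | J6 32-35 |
Completion: J1=27  J2=6  J3=31  J4=12  J5=32  J6=35
Turnaround (C−A): J1=27  J2=6  J3=31  J4=12  J5=32  J6=35
Waiting(J1) = turnaround − burst = 27 − 10 = 17

17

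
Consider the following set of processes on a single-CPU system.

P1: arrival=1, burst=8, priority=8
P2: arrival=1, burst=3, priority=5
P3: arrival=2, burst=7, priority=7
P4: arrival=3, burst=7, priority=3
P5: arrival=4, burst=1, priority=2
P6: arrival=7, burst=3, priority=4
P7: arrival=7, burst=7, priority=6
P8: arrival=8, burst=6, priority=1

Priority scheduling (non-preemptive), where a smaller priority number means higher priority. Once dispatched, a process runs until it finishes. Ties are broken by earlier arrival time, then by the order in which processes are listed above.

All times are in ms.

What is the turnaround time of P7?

21

Gantt: | idle 0-1 | P2 1-4 | P5 4-5 | P4 5-12 | P8 12-18 | P6 18-21 | P7 21-28 | P3 28-35 | P1 35-43 |
Completion: P1=43  P2=4  P3=35  P4=12  P5=5  P6=21  P7=28  P8=18
Turnaround (C−A): P1=42  P2=3  P3=33  P4=9  P5=1  P6=14  P7=21  P8=10
Turnaround(P7) = completion − arrival = 28 − 7 = 21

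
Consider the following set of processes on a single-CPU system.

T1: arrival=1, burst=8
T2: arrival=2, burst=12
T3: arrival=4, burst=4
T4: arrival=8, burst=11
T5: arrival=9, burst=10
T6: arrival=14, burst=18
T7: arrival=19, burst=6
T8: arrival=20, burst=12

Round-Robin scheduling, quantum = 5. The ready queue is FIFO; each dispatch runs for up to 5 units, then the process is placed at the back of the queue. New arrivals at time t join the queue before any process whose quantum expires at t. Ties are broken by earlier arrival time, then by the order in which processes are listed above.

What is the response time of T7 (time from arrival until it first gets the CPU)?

19

Schedule: | idle 0-1 | T1 1-6 | T2 6-11 | T3 11-15 | T1 15-18 | T4 18-23 | T5 23-28 | T2 28-33 | T6 33-38 | T7 38-43 | T8 43-48 | T4 48-53 | T5 53-58 | T2 58-60 | T6 60-65 | T7 65-66 | T8 66-71 | T4 71-72 | T6 72-77 | T8 77-79 | T6 79-82 |
Completion: T1=18  T2=60  T3=15  T4=72  T5=58  T6=82  T7=66  T8=79
Turnaround (C−A): T1=17  T2=58  T3=11  T4=64  T5=49  T6=68  T7=47  T8=59
Response(T7) = first start − arrival = 38 − 19 = 19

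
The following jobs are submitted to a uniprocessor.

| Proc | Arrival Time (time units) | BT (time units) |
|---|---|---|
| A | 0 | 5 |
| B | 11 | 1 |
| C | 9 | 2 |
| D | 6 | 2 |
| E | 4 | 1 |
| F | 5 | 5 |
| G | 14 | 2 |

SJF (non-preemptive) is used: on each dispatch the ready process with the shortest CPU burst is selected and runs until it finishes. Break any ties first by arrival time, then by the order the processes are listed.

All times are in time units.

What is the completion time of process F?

13

Schedule: | A 0-5 | E 5-6 | D 6-8 | F 8-13 | B 13-14 | C 14-16 | G 16-18 |
Completion: A=5  B=14  C=16  D=8  E=6  F=13  G=18
Turnaround (C−A): A=5  B=3  C=7  D=2  E=2  F=8  G=4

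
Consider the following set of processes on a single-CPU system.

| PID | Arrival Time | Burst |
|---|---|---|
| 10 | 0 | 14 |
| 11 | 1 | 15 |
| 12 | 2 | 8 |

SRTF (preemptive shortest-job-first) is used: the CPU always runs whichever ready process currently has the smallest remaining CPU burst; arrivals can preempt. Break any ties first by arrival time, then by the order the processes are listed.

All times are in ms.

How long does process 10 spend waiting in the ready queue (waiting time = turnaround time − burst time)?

Schedule: | 10 0-2 | 12 2-10 | 10 10-22 | 11 22-37 |
Completion: 10=22  11=37  12=10
Turnaround (C−A): 10=22  11=36  12=8
Waiting(10) = turnaround − burst = 22 − 14 = 8

8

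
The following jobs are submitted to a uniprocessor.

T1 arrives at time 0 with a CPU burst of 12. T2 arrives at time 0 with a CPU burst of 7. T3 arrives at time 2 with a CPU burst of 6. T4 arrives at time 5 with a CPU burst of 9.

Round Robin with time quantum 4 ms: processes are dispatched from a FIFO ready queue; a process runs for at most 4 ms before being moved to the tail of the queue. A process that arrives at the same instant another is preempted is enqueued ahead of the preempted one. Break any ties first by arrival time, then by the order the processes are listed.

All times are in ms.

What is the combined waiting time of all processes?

Timeline: | T1 0-4 | T2 4-8 | T3 8-12 | T1 12-16 | T4 16-20 | T2 20-23 | T3 23-25 | T1 25-29 | T4 29-34 |
Completion: T1=29  T2=23  T3=25  T4=34
Turnaround (C−A): T1=29  T2=23  T3=23  T4=29
Waiting = turnaround − burst: T1=17, T2=16, T3=17, T4=20
Total waiting = 17 + 16 + 17 + 20 = 70

70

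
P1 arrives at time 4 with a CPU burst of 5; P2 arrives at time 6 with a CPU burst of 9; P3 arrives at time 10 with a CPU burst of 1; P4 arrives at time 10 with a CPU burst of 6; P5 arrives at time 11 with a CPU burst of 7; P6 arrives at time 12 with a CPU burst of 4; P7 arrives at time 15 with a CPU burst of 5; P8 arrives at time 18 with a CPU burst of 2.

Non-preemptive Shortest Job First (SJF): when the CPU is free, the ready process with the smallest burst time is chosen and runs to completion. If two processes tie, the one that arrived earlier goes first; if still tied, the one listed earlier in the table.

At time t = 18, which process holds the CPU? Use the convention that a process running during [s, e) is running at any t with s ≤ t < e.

P3

Schedule: | idle 0-4 | P1 4-9 | P2 9-18 | P3 18-19 | P8 19-21 | P6 21-25 | P7 25-30 | P4 30-36 | P5 36-43 |
Completion: P1=9  P2=18  P3=19  P4=36  P5=43  P6=25  P7=30  P8=21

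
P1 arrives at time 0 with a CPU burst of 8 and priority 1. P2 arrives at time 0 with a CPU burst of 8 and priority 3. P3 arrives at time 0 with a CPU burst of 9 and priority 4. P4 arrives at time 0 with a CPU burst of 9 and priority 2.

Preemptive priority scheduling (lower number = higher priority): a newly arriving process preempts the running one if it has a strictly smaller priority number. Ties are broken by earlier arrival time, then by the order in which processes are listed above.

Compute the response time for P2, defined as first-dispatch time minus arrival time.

17

Gantt: | P1 0-8 | P4 8-17 | P2 17-25 | P3 25-34 |
Completion: P1=8  P2=25  P3=34  P4=17
Turnaround (C−A): P1=8  P2=25  P3=34  P4=17
Response(P2) = first start − arrival = 17 − 0 = 17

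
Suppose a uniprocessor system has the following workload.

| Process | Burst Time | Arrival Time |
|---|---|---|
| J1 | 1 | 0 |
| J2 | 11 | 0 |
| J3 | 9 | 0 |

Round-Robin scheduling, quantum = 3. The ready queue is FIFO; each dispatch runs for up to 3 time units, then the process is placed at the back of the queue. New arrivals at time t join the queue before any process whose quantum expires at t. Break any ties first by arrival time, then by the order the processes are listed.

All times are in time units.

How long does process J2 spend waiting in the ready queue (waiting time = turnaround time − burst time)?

10

Gantt: | J1 0-1 | J2 1-4 | J3 4-7 | J2 7-10 | J3 10-13 | J2 13-16 | J3 16-19 | J2 19-21 |
Completion: J1=1  J2=21  J3=19
Waiting(J2) = turnaround − burst = 21 − 11 = 10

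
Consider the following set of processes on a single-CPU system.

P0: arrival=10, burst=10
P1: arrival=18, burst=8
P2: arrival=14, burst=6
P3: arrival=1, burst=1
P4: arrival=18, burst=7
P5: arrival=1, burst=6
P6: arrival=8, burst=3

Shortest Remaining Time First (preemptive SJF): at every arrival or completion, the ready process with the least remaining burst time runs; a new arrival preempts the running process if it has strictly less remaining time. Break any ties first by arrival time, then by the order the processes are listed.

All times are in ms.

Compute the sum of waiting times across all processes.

33

Gantt: | idle 0-1 | P3 1-2 | P5 2-8 | P6 8-11 | P0 11-14 | P2 14-20 | P0 20-27 | P4 27-34 | P1 34-42 |
Completion: P0=27  P1=42  P2=20  P3=2  P4=34  P5=8  P6=11
Waiting = turnaround − burst: P0=7, P1=16, P2=0, P3=0, P4=9, P5=1, P6=0
Total waiting = 7 + 16 + 0 + 0 + 9 + 1 + 0 = 33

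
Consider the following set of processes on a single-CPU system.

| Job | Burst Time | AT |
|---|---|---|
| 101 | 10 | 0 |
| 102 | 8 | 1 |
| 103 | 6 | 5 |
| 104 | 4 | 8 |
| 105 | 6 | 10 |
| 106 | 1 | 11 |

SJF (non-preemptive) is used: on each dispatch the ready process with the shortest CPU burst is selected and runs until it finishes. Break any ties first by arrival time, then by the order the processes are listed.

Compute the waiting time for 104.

2

Schedule: | 101 0-10 | 104 10-14 | 106 14-15 | 103 15-21 | 105 21-27 | 102 27-35 |
Completion: 101=10  102=35  103=21  104=14  105=27  106=15
Waiting(104) = turnaround − burst = 6 − 4 = 2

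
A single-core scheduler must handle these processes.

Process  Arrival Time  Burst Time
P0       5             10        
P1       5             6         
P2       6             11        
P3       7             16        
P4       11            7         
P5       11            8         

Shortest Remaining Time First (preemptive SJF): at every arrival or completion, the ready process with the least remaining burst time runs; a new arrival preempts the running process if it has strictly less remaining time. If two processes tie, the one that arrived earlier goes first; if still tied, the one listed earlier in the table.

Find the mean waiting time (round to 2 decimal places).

Schedule: | idle 0-5 | P1 5-11 | P4 11-18 | P5 18-26 | P0 26-36 | P2 36-47 | P3 47-63 |
Completion: P0=36  P1=11  P2=47  P3=63  P4=18  P5=26
Waiting times: P0=21, P1=0, P2=30, P3=40, P4=0, P5=7
Average waiting = (21+0+30+40+0+7) / 6 = 98/6 = 16.33

16.33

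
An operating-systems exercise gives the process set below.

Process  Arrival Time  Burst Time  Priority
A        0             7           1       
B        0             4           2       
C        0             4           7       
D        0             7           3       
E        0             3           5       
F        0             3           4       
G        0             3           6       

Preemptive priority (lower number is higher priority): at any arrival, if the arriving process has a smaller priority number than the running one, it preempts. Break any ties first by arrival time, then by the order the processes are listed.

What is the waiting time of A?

0

Schedule: | A 0-7 | B 7-11 | D 11-18 | F 18-21 | E 21-24 | G 24-27 | C 27-31 |
Completion: A=7  B=11  C=31  D=18  E=24  F=21  G=27
Turnaround (C−A): A=7  B=11  C=31  D=18  E=24  F=21  G=27
Waiting(A) = turnaround − burst = 7 − 7 = 0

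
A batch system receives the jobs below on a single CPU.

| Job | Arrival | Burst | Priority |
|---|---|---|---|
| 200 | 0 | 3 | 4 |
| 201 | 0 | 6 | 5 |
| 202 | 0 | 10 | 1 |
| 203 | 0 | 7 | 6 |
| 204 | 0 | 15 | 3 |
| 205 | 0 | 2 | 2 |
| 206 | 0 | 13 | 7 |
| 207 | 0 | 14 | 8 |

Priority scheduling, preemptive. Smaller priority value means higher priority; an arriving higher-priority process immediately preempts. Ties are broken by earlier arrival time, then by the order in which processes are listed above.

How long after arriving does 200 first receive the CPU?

Gantt: | 202 0-10 | 205 10-12 | 204 12-27 | 200 27-30 | 201 30-36 | 203 36-43 | 206 43-56 | 207 56-70 |
Completion: 200=30  201=36  202=10  203=43  204=27  205=12  206=56  207=70
Response(200) = first start − arrival = 27 − 0 = 27

27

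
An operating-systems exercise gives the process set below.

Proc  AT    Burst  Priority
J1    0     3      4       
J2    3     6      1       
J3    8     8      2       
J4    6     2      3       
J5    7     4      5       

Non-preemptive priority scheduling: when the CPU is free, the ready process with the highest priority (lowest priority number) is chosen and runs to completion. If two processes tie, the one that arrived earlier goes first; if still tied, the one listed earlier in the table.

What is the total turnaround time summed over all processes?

47

Timeline: | J1 0-3 | J2 3-9 | J3 9-17 | J4 17-19 | J5 19-23 |
Completion: J1=3  J2=9  J3=17  J4=19  J5=23
Turnaround = completion − arrival: J1=3, J2=6, J3=9, J4=13, J5=16
Total turnaround = 3 + 6 + 9 + 13 + 16 = 47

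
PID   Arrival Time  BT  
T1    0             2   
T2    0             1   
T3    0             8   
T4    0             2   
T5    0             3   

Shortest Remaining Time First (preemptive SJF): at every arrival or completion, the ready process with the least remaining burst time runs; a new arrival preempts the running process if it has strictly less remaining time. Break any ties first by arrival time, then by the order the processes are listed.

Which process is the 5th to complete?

T3

Gantt: | T2 0-1 | T1 1-3 | T4 3-5 | T5 5-8 | T3 8-16 |
Completion: T1=3  T2=1  T3=16  T4=5  T5=8
Turnaround (C−A): T1=3  T2=1  T3=16  T4=5  T5=8
Finish order: T2 → T1 → T4 → T5 → T3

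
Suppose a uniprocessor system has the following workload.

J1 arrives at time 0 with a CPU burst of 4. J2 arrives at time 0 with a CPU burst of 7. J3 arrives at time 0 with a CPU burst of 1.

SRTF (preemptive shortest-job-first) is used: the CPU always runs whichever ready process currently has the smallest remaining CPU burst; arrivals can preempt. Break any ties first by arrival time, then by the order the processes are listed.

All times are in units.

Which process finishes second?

Timeline: | J3 0-1 | J1 1-5 | J2 5-12 |
Completion: J1=5  J2=12  J3=1
Finish order: J3 → J1 → J2

J1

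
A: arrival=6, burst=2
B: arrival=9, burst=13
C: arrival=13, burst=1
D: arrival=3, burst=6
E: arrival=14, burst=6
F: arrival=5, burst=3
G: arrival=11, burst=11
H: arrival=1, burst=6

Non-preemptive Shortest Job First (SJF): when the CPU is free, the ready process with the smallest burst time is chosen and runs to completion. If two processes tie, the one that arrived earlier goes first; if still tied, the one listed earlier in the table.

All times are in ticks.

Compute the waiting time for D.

9

Schedule: | idle 0-1 | H 1-7 | A 7-9 | F 9-12 | D 12-18 | C 18-19 | E 19-25 | G 25-36 | B 36-49 |
Completion: A=9  B=49  C=19  D=18  E=25  F=12  G=36  H=7
Waiting(D) = turnaround − burst = 15 − 6 = 9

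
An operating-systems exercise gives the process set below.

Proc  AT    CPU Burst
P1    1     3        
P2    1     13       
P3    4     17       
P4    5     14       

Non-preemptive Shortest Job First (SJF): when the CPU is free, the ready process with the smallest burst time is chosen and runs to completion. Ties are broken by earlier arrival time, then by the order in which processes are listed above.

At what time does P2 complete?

17

Timeline: | idle 0-1 | P1 1-4 | P2 4-17 | P4 17-31 | P3 31-48 |
Completion: P1=4  P2=17  P3=48  P4=31
Turnaround (C−A): P1=3  P2=16  P3=44  P4=26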